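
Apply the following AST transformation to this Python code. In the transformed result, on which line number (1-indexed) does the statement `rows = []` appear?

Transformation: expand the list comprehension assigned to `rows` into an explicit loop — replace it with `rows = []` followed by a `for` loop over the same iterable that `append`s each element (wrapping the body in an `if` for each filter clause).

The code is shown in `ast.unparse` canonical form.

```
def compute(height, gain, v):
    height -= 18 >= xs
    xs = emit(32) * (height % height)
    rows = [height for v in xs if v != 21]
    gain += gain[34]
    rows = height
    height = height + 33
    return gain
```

Transformed code:
def compute(height, gain, v):
    height -= 18 >= xs
    xs = emit(32) * (height % height)
    rows = []
    for v in xs:
        if v != 21:
            rows.append(height)
    gain += gain[34]
    rows = height
    height = height + 33
    return gain

4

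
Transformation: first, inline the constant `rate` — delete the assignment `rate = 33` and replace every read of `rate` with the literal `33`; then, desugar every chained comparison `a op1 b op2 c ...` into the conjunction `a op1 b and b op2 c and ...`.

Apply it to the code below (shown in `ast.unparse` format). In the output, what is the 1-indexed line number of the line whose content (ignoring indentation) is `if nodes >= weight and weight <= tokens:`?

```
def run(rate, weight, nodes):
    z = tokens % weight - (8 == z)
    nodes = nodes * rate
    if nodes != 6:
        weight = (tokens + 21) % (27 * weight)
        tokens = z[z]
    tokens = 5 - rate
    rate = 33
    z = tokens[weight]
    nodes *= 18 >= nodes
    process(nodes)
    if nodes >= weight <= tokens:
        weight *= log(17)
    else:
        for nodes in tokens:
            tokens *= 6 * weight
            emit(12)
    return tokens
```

11

Transformed code:
def run(rate, weight, nodes):
    z = tokens % weight - (8 == z)
    nodes = nodes * 33
    if nodes != 6:
        weight = (tokens + 21) % (27 * weight)
        tokens = z[z]
    tokens = 5 - 33
    z = tokens[weight]
    nodes *= 18 >= nodes
    process(nodes)
    if nodes >= weight and weight <= tokens:
        weight *= log(17)
    else:
        for nodes in tokens:
            tokens *= 6 * weight
            emit(12)
    return tokens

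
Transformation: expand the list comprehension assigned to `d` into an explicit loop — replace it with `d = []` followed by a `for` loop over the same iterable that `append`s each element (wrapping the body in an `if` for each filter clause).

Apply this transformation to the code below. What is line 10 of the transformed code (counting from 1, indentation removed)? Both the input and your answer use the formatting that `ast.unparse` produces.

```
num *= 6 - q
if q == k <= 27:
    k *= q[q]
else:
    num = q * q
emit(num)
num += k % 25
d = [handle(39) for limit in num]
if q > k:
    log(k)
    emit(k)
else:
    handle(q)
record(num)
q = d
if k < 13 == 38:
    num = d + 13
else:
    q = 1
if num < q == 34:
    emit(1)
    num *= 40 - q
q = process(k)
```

Transformed code:
num *= 6 - q
if q == k <= 27:
    k *= q[q]
else:
    num = q * q
emit(num)
num += k % 25
d = []
for limit in num:
    d.append(handle(39))
if q > k:
    log(k)
    emit(k)
else:
    handle(q)
record(num)
q = d
if k < 13 == 38:
    num = d + 13
else:
    q = 1
if num < q == 34:
    emit(1)
    num *= 40 - q
q = process(k)

d.append(handle(39))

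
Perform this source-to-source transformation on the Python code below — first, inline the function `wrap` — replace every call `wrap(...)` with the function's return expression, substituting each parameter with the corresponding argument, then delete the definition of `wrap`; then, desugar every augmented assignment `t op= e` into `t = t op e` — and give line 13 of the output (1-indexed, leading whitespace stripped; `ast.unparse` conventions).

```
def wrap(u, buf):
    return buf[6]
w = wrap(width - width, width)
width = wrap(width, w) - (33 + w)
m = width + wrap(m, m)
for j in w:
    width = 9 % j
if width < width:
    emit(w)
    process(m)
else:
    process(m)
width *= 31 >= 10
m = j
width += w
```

width = width + w

Transformed code:
w = width[6]
width = w[6] - (33 + w)
m = width + m[6]
for j in w:
    width = 9 % j
if width < width:
    emit(w)
    process(m)
else:
    process(m)
width = width * (31 >= 10)
m = j
width = width + w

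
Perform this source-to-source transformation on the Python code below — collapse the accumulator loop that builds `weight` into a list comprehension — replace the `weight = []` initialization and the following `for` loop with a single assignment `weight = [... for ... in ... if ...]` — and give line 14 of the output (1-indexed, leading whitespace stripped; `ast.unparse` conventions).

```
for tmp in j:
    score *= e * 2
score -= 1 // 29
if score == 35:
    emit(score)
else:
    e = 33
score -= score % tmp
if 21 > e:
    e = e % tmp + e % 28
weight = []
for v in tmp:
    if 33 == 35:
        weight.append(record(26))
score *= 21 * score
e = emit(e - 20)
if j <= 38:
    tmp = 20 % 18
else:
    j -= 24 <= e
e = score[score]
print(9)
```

if j <= 38:

Transformed code:
for tmp in j:
    score *= e * 2
score -= 1 // 29
if score == 35:
    emit(score)
else:
    e = 33
score -= score % tmp
if 21 > e:
    e = e % tmp + e % 28
weight = [record(26) for v in tmp if 33 == 35]
score *= 21 * score
e = emit(e - 20)
if j <= 38:
    tmp = 20 % 18
else:
    j -= 24 <= e
e = score[score]
print(9)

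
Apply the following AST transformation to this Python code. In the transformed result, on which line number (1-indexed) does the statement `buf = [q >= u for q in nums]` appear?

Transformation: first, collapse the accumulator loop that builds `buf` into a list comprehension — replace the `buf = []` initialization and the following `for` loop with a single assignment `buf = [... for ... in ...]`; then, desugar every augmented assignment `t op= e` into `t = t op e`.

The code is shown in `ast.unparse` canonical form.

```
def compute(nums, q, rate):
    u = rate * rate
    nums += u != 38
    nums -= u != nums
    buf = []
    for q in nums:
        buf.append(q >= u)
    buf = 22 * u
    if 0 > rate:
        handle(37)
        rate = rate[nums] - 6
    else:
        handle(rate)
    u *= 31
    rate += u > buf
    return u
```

5

Transformed code:
def compute(nums, q, rate):
    u = rate * rate
    nums = nums + (u != 38)
    nums = nums - (u != nums)
    buf = [q >= u for q in nums]
    buf = 22 * u
    if 0 > rate:
        handle(37)
        rate = rate[nums] - 6
    else:
        handle(rate)
    u = u * 31
    rate = rate + (u > buf)
    return u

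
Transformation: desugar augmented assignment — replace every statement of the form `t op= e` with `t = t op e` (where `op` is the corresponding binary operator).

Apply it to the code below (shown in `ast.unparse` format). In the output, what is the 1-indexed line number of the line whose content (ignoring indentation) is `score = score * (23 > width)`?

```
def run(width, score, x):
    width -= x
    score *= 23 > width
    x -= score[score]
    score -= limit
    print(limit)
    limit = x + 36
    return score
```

3

Transformed code:
def run(width, score, x):
    width = width - x
    score = score * (23 > width)
    x = x - score[score]
    score = score - limit
    print(limit)
    limit = x + 36
    return score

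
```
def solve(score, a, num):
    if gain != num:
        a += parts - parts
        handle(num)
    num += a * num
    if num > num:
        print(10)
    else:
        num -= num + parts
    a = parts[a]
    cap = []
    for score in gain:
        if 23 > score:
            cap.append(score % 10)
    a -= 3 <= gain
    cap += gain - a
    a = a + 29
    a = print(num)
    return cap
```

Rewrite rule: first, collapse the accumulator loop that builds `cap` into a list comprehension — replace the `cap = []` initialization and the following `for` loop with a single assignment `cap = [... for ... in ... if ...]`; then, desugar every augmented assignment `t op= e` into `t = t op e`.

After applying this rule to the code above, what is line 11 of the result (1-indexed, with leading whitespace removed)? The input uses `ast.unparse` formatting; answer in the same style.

cap = [score % 10 for score in gain if 23 > score]

Transformed code:
def solve(score, a, num):
    if gain != num:
        a = a + (parts - parts)
        handle(num)
    num = num + a * num
    if num > num:
        print(10)
    else:
        num = num - (num + parts)
    a = parts[a]
    cap = [score % 10 for score in gain if 23 > score]
    a = a - (3 <= gain)
    cap = cap + (gain - a)
    a = a + 29
    a = print(num)
    return cap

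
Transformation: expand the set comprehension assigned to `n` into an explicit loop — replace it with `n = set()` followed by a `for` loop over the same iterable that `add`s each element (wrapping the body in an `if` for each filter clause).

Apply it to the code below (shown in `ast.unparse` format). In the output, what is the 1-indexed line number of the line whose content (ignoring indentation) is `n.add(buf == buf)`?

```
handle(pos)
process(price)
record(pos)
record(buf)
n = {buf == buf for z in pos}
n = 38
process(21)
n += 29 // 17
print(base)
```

Transformed code:
handle(pos)
process(price)
record(pos)
record(buf)
n = set()
for z in pos:
    n.add(buf == buf)
n = 38
process(21)
n += 29 // 17
print(base)

7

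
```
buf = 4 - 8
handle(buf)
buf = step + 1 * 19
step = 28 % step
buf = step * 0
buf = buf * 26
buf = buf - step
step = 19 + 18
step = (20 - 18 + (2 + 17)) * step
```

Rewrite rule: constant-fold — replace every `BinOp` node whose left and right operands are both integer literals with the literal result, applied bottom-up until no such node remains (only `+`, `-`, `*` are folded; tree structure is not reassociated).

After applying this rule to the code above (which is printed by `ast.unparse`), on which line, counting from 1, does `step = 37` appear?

Transformed code:
buf = -4
handle(buf)
buf = step + 19
step = 28 % step
buf = step * 0
buf = buf * 26
buf = buf - step
step = 37
step = 21 * step

8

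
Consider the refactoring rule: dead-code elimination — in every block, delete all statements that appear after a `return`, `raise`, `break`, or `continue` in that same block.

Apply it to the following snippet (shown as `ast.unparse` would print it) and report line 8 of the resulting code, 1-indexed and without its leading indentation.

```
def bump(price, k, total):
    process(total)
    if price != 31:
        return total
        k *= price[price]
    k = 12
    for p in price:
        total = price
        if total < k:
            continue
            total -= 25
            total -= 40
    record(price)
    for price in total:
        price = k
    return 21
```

if total < k:

Transformed code:
def bump(price, k, total):
    process(total)
    if price != 31:
        return total
    k = 12
    for p in price:
        total = price
        if total < k:
            continue
    record(price)
    for price in total:
        price = k
    return 21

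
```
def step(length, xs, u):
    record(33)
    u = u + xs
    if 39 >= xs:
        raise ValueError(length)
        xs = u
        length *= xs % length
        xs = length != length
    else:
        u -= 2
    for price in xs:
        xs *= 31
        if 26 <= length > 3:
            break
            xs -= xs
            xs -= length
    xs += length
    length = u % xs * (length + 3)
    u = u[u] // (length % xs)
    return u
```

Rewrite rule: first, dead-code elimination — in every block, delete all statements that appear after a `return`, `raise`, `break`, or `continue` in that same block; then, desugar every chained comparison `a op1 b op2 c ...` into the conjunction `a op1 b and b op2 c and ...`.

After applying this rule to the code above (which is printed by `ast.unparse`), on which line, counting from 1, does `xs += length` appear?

Transformed code:
def step(length, xs, u):
    record(33)
    u = u + xs
    if 39 >= xs:
        raise ValueError(length)
    else:
        u -= 2
    for price in xs:
        xs *= 31
        if 26 <= length and length > 3:
            break
    xs += length
    length = u % xs * (length + 3)
    u = u[u] // (length % xs)
    return u

12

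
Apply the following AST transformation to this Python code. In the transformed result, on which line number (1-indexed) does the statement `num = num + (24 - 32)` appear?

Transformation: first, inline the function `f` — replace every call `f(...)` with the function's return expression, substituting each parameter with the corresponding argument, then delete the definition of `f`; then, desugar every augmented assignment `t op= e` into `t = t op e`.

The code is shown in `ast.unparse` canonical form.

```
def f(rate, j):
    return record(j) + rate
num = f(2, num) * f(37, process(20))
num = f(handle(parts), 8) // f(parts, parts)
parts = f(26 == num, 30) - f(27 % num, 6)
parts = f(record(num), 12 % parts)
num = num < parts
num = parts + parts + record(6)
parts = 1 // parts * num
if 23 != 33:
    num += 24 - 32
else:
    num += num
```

Transformed code:
num = (record(num) + 2) * (record(process(20)) + 37)
num = (record(8) + handle(parts)) // (record(parts) + parts)
parts = record(30) + (26 == num) - (record(6) + 27 % num)
parts = record(12 % parts) + record(num)
num = num < parts
num = parts + parts + record(6)
parts = 1 // parts * num
if 23 != 33:
    num = num + (24 - 32)
else:
    num = num + num

9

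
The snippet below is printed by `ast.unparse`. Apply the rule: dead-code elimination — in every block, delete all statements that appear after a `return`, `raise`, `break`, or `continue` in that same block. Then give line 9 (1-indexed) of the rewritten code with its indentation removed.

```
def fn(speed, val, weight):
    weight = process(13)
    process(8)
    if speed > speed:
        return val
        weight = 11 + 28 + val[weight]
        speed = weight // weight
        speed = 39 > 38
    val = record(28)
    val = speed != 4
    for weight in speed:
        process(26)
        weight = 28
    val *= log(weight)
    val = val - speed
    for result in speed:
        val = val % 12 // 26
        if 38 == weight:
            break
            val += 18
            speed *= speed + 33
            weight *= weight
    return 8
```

process(26)

Transformed code:
def fn(speed, val, weight):
    weight = process(13)
    process(8)
    if speed > speed:
        return val
    val = record(28)
    val = speed != 4
    for weight in speed:
        process(26)
        weight = 28
    val *= log(weight)
    val = val - speed
    for result in speed:
        val = val % 12 // 26
        if 38 == weight:
            break
    return 8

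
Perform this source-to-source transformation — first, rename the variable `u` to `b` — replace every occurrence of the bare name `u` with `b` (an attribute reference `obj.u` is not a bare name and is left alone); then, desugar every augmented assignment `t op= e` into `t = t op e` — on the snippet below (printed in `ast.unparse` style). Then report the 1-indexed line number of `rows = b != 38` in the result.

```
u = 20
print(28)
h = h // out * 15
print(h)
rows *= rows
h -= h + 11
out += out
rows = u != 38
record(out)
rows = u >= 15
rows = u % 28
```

8

Transformed code:
b = 20
print(28)
h = h // out * 15
print(h)
rows = rows * rows
h = h - (h + 11)
out = out + out
rows = b != 38
record(out)
rows = b >= 15
rows = b % 28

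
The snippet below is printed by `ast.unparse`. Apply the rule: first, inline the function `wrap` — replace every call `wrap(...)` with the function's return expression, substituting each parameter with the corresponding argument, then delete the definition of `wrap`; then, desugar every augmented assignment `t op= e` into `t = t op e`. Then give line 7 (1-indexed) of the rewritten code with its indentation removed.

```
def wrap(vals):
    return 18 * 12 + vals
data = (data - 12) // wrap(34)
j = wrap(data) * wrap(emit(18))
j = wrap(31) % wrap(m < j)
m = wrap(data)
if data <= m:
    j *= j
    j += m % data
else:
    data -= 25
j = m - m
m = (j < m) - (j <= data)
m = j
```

j = j + m % data

Transformed code:
data = (data - 12) // (18 * 12 + 34)
j = (18 * 12 + data) * (18 * 12 + emit(18))
j = (18 * 12 + 31) % (18 * 12 + (m < j))
m = 18 * 12 + data
if data <= m:
    j = j * j
    j = j + m % data
else:
    data = data - 25
j = m - m
m = (j < m) - (j <= data)
m = j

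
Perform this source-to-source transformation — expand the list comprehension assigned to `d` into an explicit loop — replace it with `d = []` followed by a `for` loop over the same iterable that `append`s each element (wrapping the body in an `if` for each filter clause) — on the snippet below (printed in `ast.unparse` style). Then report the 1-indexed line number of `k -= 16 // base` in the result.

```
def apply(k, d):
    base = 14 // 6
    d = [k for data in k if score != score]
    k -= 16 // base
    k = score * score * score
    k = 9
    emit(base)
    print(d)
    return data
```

7

Transformed code:
def apply(k, d):
    base = 14 // 6
    d = []
    for data in k:
        if score != score:
            d.append(k)
    k -= 16 // base
    k = score * score * score
    k = 9
    emit(base)
    print(d)
    return data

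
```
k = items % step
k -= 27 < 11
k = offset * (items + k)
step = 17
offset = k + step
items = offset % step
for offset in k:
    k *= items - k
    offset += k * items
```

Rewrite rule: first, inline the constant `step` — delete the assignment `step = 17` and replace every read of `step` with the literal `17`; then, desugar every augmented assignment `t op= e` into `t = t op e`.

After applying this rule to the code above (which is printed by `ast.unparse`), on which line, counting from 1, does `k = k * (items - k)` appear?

7

Transformed code:
k = items % 17
k = k - (27 < 11)
k = offset * (items + k)
offset = k + 17
items = offset % 17
for offset in k:
    k = k * (items - k)
    offset = offset + k * items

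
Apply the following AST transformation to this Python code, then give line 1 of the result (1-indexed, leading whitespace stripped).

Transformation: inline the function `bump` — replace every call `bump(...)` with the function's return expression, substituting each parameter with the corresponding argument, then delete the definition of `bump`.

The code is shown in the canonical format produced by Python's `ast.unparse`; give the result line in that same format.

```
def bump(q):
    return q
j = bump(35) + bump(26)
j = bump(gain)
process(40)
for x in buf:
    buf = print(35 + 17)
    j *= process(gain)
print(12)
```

Transformed code:
j = 35 + 26
j = gain
process(40)
for x in buf:
    buf = print(35 + 17)
    j *= process(gain)
print(12)

j = 35 + 26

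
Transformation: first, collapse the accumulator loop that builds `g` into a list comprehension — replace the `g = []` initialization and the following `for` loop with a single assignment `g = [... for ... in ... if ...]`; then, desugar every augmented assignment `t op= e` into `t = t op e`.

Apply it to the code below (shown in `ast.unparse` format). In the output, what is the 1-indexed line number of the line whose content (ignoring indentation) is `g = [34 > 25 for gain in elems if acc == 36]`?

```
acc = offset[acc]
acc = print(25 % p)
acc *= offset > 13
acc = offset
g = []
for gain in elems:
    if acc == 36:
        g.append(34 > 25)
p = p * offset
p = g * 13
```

Transformed code:
acc = offset[acc]
acc = print(25 % p)
acc = acc * (offset > 13)
acc = offset
g = [34 > 25 for gain in elems if acc == 36]
p = p * offset
p = g * 13

5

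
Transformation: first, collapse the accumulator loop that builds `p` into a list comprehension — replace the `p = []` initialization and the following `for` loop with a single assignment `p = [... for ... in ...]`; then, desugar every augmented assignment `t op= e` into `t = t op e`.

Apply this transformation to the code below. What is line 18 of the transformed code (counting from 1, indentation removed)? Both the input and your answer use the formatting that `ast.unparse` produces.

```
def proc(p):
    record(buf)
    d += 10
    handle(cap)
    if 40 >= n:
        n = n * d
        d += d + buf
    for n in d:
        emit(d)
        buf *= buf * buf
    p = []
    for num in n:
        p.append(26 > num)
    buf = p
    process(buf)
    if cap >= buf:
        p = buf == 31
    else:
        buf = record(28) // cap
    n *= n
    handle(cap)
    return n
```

Transformed code:
def proc(p):
    record(buf)
    d = d + 10
    handle(cap)
    if 40 >= n:
        n = n * d
        d = d + (d + buf)
    for n in d:
        emit(d)
        buf = buf * (buf * buf)
    p = [26 > num for num in n]
    buf = p
    process(buf)
    if cap >= buf:
        p = buf == 31
    else:
        buf = record(28) // cap
    n = n * n
    handle(cap)
    return n

n = n * n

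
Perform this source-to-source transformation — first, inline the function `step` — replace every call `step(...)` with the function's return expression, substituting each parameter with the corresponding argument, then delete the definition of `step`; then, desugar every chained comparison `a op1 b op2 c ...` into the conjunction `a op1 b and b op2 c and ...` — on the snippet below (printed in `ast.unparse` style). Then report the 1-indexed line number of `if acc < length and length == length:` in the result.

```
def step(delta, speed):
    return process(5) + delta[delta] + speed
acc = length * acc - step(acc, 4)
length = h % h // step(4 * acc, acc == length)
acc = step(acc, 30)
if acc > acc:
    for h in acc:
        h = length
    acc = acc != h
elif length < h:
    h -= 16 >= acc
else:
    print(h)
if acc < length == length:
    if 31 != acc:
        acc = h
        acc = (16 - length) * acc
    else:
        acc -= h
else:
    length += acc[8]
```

Transformed code:
acc = length * acc - (process(5) + acc[acc] + 4)
length = h % h // (process(5) + (4 * acc)[4 * acc] + (acc == length))
acc = process(5) + acc[acc] + 30
if acc > acc:
    for h in acc:
        h = length
    acc = acc != h
elif length < h:
    h -= 16 >= acc
else:
    print(h)
if acc < length and length == length:
    if 31 != acc:
        acc = h
        acc = (16 - length) * acc
    else:
        acc -= h
else:
    length += acc[8]

12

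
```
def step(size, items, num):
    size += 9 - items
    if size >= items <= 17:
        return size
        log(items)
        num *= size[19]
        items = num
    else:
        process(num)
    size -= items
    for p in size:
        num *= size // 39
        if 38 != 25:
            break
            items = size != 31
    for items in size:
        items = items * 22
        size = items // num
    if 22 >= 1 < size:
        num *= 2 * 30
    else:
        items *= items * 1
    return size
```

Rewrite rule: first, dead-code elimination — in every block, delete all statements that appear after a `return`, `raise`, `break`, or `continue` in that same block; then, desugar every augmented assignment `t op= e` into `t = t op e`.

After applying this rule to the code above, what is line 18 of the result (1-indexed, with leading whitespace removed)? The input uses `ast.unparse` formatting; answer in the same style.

items = items * (items * 1)

Transformed code:
def step(size, items, num):
    size = size + (9 - items)
    if size >= items <= 17:
        return size
    else:
        process(num)
    size = size - items
    for p in size:
        num = num * (size // 39)
        if 38 != 25:
            break
    for items in size:
        items = items * 22
        size = items // num
    if 22 >= 1 < size:
        num = num * (2 * 30)
    else:
        items = items * (items * 1)
    return size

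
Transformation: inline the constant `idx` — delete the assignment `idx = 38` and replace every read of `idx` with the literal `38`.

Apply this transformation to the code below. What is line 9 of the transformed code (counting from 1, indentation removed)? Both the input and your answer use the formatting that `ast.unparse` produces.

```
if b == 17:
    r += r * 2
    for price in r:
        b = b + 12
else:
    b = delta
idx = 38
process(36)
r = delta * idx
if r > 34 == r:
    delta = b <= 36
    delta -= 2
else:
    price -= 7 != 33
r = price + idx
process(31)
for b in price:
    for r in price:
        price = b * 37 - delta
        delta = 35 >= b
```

Transformed code:
if b == 17:
    r += r * 2
    for price in r:
        b = b + 12
else:
    b = delta
process(36)
r = delta * 38
if r > 34 == r:
    delta = b <= 36
    delta -= 2
else:
    price -= 7 != 33
r = price + 38
process(31)
for b in price:
    for r in price:
        price = b * 37 - delta
        delta = 35 >= b

if r > 34 == r:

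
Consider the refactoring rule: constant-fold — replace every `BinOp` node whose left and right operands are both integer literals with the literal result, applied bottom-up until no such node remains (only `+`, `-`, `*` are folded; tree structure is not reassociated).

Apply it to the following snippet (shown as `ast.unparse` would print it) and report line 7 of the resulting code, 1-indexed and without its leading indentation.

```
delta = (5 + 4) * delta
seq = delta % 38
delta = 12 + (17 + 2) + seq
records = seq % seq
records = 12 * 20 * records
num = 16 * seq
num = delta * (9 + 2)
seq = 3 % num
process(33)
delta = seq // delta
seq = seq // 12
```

Transformed code:
delta = 9 * delta
seq = delta % 38
delta = 31 + seq
records = seq % seq
records = 240 * records
num = 16 * seq
num = delta * 11
seq = 3 % num
process(33)
delta = seq // delta
seq = seq // 12

num = delta * 11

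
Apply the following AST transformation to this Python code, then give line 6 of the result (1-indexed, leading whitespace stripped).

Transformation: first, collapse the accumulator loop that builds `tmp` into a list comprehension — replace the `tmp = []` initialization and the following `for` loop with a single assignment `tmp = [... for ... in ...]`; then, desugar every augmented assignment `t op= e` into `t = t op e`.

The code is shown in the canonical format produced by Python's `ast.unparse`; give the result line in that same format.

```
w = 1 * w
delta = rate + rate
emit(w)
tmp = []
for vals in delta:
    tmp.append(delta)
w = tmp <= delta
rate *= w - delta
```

Transformed code:
w = 1 * w
delta = rate + rate
emit(w)
tmp = [delta for vals in delta]
w = tmp <= delta
rate = rate * (w - delta)

rate = rate * (w - delta)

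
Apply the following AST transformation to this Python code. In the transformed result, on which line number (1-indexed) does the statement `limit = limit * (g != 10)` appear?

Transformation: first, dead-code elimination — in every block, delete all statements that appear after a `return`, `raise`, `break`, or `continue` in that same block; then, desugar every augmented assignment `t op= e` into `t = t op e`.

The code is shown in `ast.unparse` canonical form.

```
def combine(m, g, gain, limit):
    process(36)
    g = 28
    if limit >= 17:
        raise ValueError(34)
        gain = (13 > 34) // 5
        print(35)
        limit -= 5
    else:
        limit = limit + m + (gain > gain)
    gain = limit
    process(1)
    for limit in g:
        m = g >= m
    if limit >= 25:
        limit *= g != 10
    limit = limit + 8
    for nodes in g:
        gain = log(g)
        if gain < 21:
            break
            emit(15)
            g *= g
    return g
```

Transformed code:
def combine(m, g, gain, limit):
    process(36)
    g = 28
    if limit >= 17:
        raise ValueError(34)
    else:
        limit = limit + m + (gain > gain)
    gain = limit
    process(1)
    for limit in g:
        m = g >= m
    if limit >= 25:
        limit = limit * (g != 10)
    limit = limit + 8
    for nodes in g:
        gain = log(g)
        if gain < 21:
            break
    return g

13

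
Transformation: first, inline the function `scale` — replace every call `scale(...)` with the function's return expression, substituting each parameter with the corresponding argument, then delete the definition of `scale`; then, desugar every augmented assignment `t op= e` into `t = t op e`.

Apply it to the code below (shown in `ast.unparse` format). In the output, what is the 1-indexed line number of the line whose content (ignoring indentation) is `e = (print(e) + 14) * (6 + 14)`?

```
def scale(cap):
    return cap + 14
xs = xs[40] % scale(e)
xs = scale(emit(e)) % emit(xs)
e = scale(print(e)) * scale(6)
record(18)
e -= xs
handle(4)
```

Transformed code:
xs = xs[40] % (e + 14)
xs = (emit(e) + 14) % emit(xs)
e = (print(e) + 14) * (6 + 14)
record(18)
e = e - xs
handle(4)

3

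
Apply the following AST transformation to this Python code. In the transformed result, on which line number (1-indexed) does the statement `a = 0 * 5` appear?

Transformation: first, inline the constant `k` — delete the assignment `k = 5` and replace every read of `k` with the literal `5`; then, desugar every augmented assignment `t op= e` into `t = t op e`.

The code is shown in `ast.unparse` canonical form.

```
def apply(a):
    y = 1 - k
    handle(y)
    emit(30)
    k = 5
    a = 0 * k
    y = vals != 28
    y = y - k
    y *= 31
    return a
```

Transformed code:
def apply(a):
    y = 1 - 5
    handle(y)
    emit(30)
    a = 0 * 5
    y = vals != 28
    y = y - 5
    y = y * 31
    return a

5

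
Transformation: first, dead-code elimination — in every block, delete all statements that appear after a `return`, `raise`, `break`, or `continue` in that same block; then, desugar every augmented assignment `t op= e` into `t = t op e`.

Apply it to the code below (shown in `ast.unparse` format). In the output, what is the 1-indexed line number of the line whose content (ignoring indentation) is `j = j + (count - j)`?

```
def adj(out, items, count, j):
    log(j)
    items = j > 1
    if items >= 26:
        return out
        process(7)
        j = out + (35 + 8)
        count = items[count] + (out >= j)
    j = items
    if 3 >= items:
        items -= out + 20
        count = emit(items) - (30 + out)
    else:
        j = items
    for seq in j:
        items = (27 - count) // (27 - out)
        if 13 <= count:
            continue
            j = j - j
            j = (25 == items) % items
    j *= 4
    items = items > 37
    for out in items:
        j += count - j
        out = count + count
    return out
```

Transformed code:
def adj(out, items, count, j):
    log(j)
    items = j > 1
    if items >= 26:
        return out
    j = items
    if 3 >= items:
        items = items - (out + 20)
        count = emit(items) - (30 + out)
    else:
        j = items
    for seq in j:
        items = (27 - count) // (27 - out)
        if 13 <= count:
            continue
    j = j * 4
    items = items > 37
    for out in items:
        j = j + (count - j)
        out = count + count
    return out

19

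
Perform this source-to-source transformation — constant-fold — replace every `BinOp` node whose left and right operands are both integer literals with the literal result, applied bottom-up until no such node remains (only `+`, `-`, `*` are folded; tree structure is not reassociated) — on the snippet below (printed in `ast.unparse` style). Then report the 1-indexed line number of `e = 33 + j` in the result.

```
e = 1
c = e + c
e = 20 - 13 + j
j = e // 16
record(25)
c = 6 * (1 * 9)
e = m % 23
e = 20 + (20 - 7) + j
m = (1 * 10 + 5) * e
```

8

Transformed code:
e = 1
c = e + c
e = 7 + j
j = e // 16
record(25)
c = 54
e = m % 23
e = 33 + j
m = 15 * e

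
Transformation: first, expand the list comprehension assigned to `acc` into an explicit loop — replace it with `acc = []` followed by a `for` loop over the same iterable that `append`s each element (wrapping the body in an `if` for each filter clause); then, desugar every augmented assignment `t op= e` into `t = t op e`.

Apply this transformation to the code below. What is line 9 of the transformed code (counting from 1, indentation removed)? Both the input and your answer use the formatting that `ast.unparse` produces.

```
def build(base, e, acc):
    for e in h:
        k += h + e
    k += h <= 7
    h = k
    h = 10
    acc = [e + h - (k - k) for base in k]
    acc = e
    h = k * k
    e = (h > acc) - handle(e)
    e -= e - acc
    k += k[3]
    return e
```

acc.append(e + h - (k - k))

Transformed code:
def build(base, e, acc):
    for e in h:
        k = k + (h + e)
    k = k + (h <= 7)
    h = k
    h = 10
    acc = []
    for base in k:
        acc.append(e + h - (k - k))
    acc = e
    h = k * k
    e = (h > acc) - handle(e)
    e = e - (e - acc)
    k = k + k[3]
    return e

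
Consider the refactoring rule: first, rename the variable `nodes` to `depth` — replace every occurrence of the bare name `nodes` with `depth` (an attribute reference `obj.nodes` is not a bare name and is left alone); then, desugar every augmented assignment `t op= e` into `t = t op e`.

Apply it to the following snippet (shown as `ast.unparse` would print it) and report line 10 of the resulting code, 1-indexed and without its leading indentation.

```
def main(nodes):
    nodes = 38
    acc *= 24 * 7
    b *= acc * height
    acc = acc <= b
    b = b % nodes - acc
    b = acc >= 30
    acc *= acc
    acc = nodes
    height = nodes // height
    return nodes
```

height = depth // height

Transformed code:
def main(depth):
    depth = 38
    acc = acc * (24 * 7)
    b = b * (acc * height)
    acc = acc <= b
    b = b % depth - acc
    b = acc >= 30
    acc = acc * acc
    acc = depth
    height = depth // height
    return depth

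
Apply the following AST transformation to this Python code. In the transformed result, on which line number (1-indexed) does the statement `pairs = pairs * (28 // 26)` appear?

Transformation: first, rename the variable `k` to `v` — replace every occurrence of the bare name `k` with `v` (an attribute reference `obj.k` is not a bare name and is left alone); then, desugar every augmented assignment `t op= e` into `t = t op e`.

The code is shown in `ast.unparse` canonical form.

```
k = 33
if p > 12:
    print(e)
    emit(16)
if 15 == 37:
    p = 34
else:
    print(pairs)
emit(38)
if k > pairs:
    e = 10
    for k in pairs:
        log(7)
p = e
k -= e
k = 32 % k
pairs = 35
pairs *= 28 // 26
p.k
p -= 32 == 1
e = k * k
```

18

Transformed code:
v = 33
if p > 12:
    print(e)
    emit(16)
if 15 == 37:
    p = 34
else:
    print(pairs)
emit(38)
if v > pairs:
    e = 10
    for v in pairs:
        log(7)
p = e
v = v - e
v = 32 % v
pairs = 35
pairs = pairs * (28 // 26)
p.k
p = p - (32 == 1)
e = v * v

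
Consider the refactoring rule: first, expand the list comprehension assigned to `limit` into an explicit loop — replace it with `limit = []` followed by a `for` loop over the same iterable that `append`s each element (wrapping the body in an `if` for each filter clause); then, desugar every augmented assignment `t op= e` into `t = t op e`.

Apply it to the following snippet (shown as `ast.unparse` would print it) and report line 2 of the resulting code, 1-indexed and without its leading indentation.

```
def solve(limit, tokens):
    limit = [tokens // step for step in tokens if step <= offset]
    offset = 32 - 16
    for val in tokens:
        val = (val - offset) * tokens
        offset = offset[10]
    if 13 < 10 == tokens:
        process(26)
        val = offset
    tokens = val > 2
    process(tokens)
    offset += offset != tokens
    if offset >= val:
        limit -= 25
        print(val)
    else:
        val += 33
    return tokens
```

Transformed code:
def solve(limit, tokens):
    limit = []
    for step in tokens:
        if step <= offset:
            limit.append(tokens // step)
    offset = 32 - 16
    for val in tokens:
        val = (val - offset) * tokens
        offset = offset[10]
    if 13 < 10 == tokens:
        process(26)
        val = offset
    tokens = val > 2
    process(tokens)
    offset = offset + (offset != tokens)
    if offset >= val:
        limit = limit - 25
        print(val)
    else:
        val = val + 33
    return tokens

limit = []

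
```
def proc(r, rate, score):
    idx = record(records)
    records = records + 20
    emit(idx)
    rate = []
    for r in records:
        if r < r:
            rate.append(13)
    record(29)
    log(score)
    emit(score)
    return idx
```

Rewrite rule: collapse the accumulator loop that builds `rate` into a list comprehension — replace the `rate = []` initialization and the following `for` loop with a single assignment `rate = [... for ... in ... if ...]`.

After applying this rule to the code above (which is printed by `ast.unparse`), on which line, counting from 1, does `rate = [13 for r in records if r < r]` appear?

Transformed code:
def proc(r, rate, score):
    idx = record(records)
    records = records + 20
    emit(idx)
    rate = [13 for r in records if r < r]
    record(29)
    log(score)
    emit(score)
    return idx

5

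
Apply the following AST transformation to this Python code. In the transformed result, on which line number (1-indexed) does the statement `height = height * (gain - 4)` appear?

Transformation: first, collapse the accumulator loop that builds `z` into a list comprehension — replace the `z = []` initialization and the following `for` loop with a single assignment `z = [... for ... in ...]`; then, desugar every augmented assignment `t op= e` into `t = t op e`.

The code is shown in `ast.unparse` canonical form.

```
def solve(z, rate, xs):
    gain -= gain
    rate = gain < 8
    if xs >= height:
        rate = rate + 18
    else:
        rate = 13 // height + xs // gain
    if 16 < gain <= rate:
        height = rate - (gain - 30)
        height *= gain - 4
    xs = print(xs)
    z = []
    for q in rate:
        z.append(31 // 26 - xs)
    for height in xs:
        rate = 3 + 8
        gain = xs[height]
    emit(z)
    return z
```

10

Transformed code:
def solve(z, rate, xs):
    gain = gain - gain
    rate = gain < 8
    if xs >= height:
        rate = rate + 18
    else:
        rate = 13 // height + xs // gain
    if 16 < gain <= rate:
        height = rate - (gain - 30)
        height = height * (gain - 4)
    xs = print(xs)
    z = [31 // 26 - xs for q in rate]
    for height in xs:
        rate = 3 + 8
        gain = xs[height]
    emit(z)
    return z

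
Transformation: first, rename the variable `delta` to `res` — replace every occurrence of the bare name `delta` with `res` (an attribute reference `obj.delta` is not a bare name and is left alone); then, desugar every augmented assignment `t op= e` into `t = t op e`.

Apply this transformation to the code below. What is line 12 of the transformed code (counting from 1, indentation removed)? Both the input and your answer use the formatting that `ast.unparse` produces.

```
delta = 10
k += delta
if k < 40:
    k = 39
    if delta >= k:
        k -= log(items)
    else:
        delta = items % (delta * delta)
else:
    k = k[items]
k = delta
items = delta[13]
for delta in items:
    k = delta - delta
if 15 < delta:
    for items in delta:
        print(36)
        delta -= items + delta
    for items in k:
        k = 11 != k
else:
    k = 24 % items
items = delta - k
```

Transformed code:
res = 10
k = k + res
if k < 40:
    k = 39
    if res >= k:
        k = k - log(items)
    else:
        res = items % (res * res)
else:
    k = k[items]
k = res
items = res[13]
for res in items:
    k = res - res
if 15 < res:
    for items in res:
        print(36)
        res = res - (items + res)
    for items in k:
        k = 11 != k
else:
    k = 24 % items
items = res - k

items = res[13]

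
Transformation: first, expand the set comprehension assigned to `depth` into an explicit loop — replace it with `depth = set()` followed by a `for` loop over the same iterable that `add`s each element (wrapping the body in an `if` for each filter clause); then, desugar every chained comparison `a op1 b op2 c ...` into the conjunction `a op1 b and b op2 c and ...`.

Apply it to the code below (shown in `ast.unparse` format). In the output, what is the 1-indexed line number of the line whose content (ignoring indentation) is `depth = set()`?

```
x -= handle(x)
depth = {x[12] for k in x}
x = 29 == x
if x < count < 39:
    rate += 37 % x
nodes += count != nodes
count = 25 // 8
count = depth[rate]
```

2

Transformed code:
x -= handle(x)
depth = set()
for k in x:
    depth.add(x[12])
x = 29 == x
if x < count and count < 39:
    rate += 37 % x
nodes += count != nodes
count = 25 // 8
count = depth[rate]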